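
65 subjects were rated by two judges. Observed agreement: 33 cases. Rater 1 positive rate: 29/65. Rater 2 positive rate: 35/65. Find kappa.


P_o = 33/65 = 0.507692
P_e = (29*35 + 36*30) / 4225 = 0.495858
kappa = (P_o - P_e) / (1 - P_e)
kappa = (0.507692 - 0.495858) / (1 - 0.495858)
kappa = 0.0235

0.0235


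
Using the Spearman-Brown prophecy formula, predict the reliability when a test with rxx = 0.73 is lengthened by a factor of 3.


r_new = (n * rxx) / (1 + (n-1) * rxx)
r_new = (3 * 0.73) / (1 + 2 * 0.73)
r_new = 2.19 / 2.46
r_new = 0.8902

0.8902


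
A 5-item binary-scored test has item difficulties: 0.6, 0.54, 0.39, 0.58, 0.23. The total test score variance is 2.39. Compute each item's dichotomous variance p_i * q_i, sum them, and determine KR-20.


For each item, compute p_i * q_i:
  Item 1: 0.6 * 0.4 = 0.24
  Item 2: 0.54 * 0.46 = 0.2484
  Item 3: 0.39 * 0.61 = 0.2379
  Item 4: 0.58 * 0.42 = 0.2436
  Item 5: 0.23 * 0.77 = 0.1771
Sum(p_i * q_i) = 0.24 + 0.2484 + 0.2379 + 0.2436 + 0.1771 = 1.147
KR-20 = (k/(k-1)) * (1 - Sum(p_i*q_i) / Var_total)
= (5/4) * (1 - 1.147/2.39)
= 1.25 * 0.5201
KR-20 = 0.6501

0.6501


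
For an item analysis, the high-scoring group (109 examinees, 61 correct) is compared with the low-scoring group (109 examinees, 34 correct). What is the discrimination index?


p_upper = 61/109 = 0.5596
p_lower = 34/109 = 0.3119
D = 0.5596 - 0.3119 = 0.2477

0.2477


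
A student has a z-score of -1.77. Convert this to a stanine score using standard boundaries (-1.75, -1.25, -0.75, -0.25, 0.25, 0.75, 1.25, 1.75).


Stanine boundaries: [-1.75, -1.25, -0.75, -0.25, 0.25, 0.75, 1.25, 1.75]
z = -1.77
Check each boundary:
  z < -1.75
  z < -1.25
  z < -0.75
  z < -0.25
  z < 0.25
  z < 0.75
  z < 1.25
  z < 1.75
Highest qualifying boundary gives stanine = 1

1


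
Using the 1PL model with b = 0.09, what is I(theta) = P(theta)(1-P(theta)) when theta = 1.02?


P = 1/(1+exp(-(1.02-0.09))) = 0.7171
I = P*(1-P) = 0.7171 * 0.2829
I = 0.2029

0.2029


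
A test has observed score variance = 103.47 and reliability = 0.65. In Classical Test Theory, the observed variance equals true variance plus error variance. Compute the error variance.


var_true = rxx * var_obs = 0.65 * 103.47 = 67.2555
var_error = var_obs - var_true
var_error = 103.47 - 67.2555
var_error = 36.2145

36.2145


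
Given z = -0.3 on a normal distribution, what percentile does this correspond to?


CDF(z) = 0.5 * (1 + erf(z/sqrt(2)))
erf(-0.2121) = -0.2358
CDF = 0.3821
Percentile rank = 0.3821 * 100 = 38.21

38.21


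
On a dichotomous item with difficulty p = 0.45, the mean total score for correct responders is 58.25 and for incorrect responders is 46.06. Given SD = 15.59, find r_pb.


q = 1 - p = 0.55
rpb = ((M1 - M0) / SD) * sqrt(p * q)
rpb = ((58.25 - 46.06) / 15.59) * sqrt(0.45 * 0.55)
rpb = 0.389

0.389


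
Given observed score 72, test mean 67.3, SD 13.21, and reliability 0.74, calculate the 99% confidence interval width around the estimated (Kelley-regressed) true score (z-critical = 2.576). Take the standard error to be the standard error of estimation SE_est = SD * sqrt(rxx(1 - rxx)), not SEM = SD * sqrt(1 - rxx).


True score estimate = 0.74*72 + 0.26*67.3 = 70.778
SE_est = SD * sqrt(rxx * (1 - rxx)) = 13.21 * sqrt(0.74 * 0.26) = 13.21 * sqrt(0.1924) = 5.794358
CI = T_est +/- z * SE_est, so width = 2 * z * SE_est = 2 * 2.576 * 5.794358
Width = 29.8525

29.8525


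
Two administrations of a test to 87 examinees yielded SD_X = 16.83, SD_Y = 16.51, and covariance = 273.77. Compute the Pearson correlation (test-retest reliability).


r = cov(X,Y) / (SD_X * SD_Y)
r = 273.77 / (16.83 * 16.51)
r = 273.77 / 277.8633
r = 0.9853

0.9853


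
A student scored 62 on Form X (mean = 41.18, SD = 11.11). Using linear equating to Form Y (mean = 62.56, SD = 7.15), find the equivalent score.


slope = SD_Y / SD_X = 7.15 / 11.11 ~ 0.6436
intercept = mean_Y - slope * mean_X = 62.56 - (7.15 / 11.11) * 41.18 ~ 36.058
Y = slope * X + intercept. To avoid rounding drift from the rounded slope/intercept, evaluate the equivalent form Y = mean_Y + SD_Y * (X - mean_X) / SD_X at full precision:
Y = 62.56 + 7.15 * (62 - 41.18) / 11.11
Y = 62.56 + 7.15 * 20.82 / 11.11
Y = 62.56 + 148.863 / 11.11
Y = 62.56 + 13.399
Y = 75.959

75.959


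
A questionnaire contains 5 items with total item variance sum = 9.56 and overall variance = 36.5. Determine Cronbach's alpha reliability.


alpha = (k/(k-1)) * (1 - sum(si^2)/s_total^2)
= (5/4) * (1 - 9.56/36.5)
alpha = 0.9226

0.9226


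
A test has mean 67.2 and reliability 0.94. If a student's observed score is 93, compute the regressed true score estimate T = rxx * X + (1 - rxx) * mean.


T_est = rxx * X + (1 - rxx) * mean
T_est = 0.94 * 93 + 0.06 * 67.2
T_est = 87.42 + 4.032
T_est = 91.452

91.452


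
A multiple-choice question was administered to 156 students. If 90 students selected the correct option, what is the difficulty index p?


Item difficulty p = number correct / total examinees
p = 90 / 156
p = 0.5769

0.5769


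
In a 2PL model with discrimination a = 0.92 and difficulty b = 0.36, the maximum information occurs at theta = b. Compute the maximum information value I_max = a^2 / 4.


For 2PL, max info at theta = b = 0.36
I_max = a^2 / 4 = 0.92^2 / 4
= 0.8464 / 4
I_max = 0.2116

0.2116


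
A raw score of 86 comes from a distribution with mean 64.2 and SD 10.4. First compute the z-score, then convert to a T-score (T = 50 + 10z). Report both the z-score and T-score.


z = (X - mean) / SD = (86 - 64.2) / 10.4
z = 21.8 / 10.4
z = 2.0962
T-score = T = 50 + 10z
Carry z at full precision (z = 21.8 / 10.4) into the conversion:
T-score = 50 + 10 * (21.8 / 10.4) = 50 + 218 / 10.4
T-score = 50 + 20.9615
T-score = 70.9615

70.9615


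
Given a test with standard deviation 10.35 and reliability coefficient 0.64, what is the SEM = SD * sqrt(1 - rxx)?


SEM = SD * sqrt(1 - rxx)
SEM = 10.35 * sqrt(1 - 0.64)
SEM = 10.35 * sqrt(0.36) = 10.35 * 0.6
SEM = 6.21

6.21


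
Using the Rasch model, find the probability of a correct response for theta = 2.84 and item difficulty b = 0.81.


theta - b = 2.84 - 0.81 = 2.03
exp(-(theta - b)) = exp(-2.03) = 0.1313
P = 1 / (1 + 0.1313)
P = 0.8839

0.8839


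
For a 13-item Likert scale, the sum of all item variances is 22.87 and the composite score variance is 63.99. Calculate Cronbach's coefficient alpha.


alpha = (k/(k-1)) * (1 - sum(si^2)/s_total^2)
= (13/12) * (1 - 22.87/63.99)
alpha = 0.6962

0.6962


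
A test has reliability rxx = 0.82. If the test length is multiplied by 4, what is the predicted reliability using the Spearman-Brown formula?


r_new = (n * rxx) / (1 + (n-1) * rxx)
r_new = (4 * 0.82) / (1 + 3 * 0.82)
r_new = 3.28 / 3.46
r_new = 0.948

0.948


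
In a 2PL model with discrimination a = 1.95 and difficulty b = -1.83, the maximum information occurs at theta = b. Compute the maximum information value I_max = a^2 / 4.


For 2PL, max info at theta = b = -1.83
I_max = a^2 / 4 = 1.95^2 / 4
= 3.8025 / 4
I_max = 0.9506

0.9506


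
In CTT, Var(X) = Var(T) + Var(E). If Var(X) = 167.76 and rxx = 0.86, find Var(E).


var_true = rxx * var_obs = 0.86 * 167.76 = 144.2736
var_error = var_obs - var_true
var_error = 167.76 - 144.2736
var_error = 23.4864

23.4864


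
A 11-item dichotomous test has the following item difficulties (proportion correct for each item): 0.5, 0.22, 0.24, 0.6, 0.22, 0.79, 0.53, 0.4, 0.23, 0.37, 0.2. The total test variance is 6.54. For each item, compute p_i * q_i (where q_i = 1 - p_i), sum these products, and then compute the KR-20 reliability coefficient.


For each item, compute p_i * q_i:
  Item 1: 0.5 * 0.5 = 0.25
  Item 2: 0.22 * 0.78 = 0.1716
  Item 3: 0.24 * 0.76 = 0.1824
  Item 4: 0.6 * 0.4 = 0.24
  Item 5: 0.22 * 0.78 = 0.1716
  Item 6: 0.79 * 0.21 = 0.1659
  Item 7: 0.53 * 0.47 = 0.2491
  Item 8: 0.4 * 0.6 = 0.24
  Item 9: 0.23 * 0.77 = 0.1771
  Item 10: 0.37 * 0.63 = 0.2331
  Item 11: 0.2 * 0.8 = 0.16
Sum(p_i * q_i) = 0.25 + 0.1716 + 0.1824 + 0.24 + 0.1716 + 0.1659 + 0.2491 + 0.24 + 0.1771 + 0.2331 + 0.16 = 2.2408
KR-20 = (k/(k-1)) * (1 - Sum(p_i*q_i) / Var_total)
= (11/10) * (1 - 2.2408/6.54)
= 1.1 * 0.6574
KR-20 = 0.7231

0.7231


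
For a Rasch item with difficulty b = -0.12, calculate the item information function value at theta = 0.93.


P = 1/(1+exp(-(0.93--0.12))) = 0.7408
I = P*(1-P) = 0.7408 * 0.2592
I = 0.192

0.192


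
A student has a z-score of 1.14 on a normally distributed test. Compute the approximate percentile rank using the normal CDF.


CDF(z) = 0.5 * (1 + erf(z/sqrt(2)))
erf(0.8061) = 0.7457
CDF = 0.8729
Percentile rank = 0.8729 * 100 = 87.29

87.29


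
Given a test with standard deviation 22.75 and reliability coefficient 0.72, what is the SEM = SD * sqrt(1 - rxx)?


SEM = SD * sqrt(1 - rxx)
SEM = 22.75 * sqrt(1 - 0.72)
SEM = 22.75 * sqrt(0.28) = 22.75 * 0.52915
SEM = 12.0382

12.0382


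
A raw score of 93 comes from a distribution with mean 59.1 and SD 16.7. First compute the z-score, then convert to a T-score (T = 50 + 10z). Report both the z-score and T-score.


z = (X - mean) / SD = (93 - 59.1) / 16.7
z = 33.9 / 16.7
z = 2.0299
T-score = T = 50 + 10z
Carry z at full precision (z = 33.9 / 16.7) into the conversion:
T-score = 50 + 10 * (33.9 / 16.7) = 50 + 339 / 16.7
T-score = 50 + 20.2994
T-score = 70.2994

70.2994


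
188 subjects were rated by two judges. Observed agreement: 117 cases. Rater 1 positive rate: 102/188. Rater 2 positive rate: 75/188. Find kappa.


P_o = 117/188 = 0.62234
P_e = (102*75 + 86*113) / 35344 = 0.491399
kappa = (P_o - P_e) / (1 - P_e)
kappa = (0.62234 - 0.491399) / (1 - 0.491399)
kappa = 0.2575

0.2575


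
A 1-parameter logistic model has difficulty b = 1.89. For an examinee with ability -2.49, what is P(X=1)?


theta - b = -2.49 - 1.89 = -4.38
exp(-(theta - b)) = exp(4.38) = 79.838
P = 1 / (1 + 79.838)
P = 0.0124

0.0124


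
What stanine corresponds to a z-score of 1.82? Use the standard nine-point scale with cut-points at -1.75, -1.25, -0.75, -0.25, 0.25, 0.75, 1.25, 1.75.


Stanine boundaries: [-1.75, -1.25, -0.75, -0.25, 0.25, 0.75, 1.25, 1.75]
z = 1.82
Check each boundary:
  z >= -1.75 -> could be stanine 2
  z >= -1.25 -> could be stanine 3
  z >= -0.75 -> could be stanine 4
  z >= -0.25 -> could be stanine 5
  z >= 0.25 -> could be stanine 6
  z >= 0.75 -> could be stanine 7
  z >= 1.25 -> could be stanine 8
  z >= 1.75 -> could be stanine 9
Highest qualifying boundary gives stanine = 9

9


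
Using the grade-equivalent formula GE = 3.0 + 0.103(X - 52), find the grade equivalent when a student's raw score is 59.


raw - median = 59 - 52 = 7
slope * diff = 0.103 * 7 = 0.721
GE = 3.0 + 0.721
GE = 3.721

3.721


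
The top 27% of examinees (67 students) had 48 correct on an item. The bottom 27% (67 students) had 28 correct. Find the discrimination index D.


p_upper = 48/67 = 0.7164
p_lower = 28/67 = 0.4179
D = 0.7164 - 0.4179 = 0.2985

0.2985


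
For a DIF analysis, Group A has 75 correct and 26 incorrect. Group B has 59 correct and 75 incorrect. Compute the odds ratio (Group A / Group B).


Odds_A = 75/26 = 2.8846
Odds_B = 59/75 = 0.7867
OR = Odds_A / Odds_B = 2.8846 / 0.7867
Exactly, OR = (75 * 75) / (26 * 59) = 5625 / 1534
OR = 3.6669

3.6669


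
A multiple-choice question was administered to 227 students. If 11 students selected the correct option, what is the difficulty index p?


Item difficulty p = number correct / total examinees
p = 11 / 227
p = 0.0485

0.0485


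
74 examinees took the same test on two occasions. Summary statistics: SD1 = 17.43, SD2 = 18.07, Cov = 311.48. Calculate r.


r = cov(X,Y) / (SD_X * SD_Y)
r = 311.48 / (17.43 * 18.07)
r = 311.48 / 314.9601
r = 0.989

0.989


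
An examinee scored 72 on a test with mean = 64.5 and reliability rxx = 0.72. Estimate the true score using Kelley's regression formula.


T_est = rxx * X + (1 - rxx) * mean
T_est = 0.72 * 72 + 0.28 * 64.5
T_est = 51.84 + 18.06
T_est = 69.9

69.9


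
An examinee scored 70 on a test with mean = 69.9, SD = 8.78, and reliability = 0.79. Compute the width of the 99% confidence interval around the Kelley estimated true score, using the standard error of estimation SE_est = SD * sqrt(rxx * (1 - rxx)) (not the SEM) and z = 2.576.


True score estimate = 0.79*70 + 0.21*69.9 = 69.979
SE_est = SD * sqrt(rxx * (1 - rxx)) = 8.78 * sqrt(0.79 * 0.21) = 8.78 * sqrt(0.1659) = 3.576166
CI = T_est +/- z * SE_est, so width = 2 * z * SE_est = 2 * 2.576 * 3.576166
Width = 18.4244

18.4244


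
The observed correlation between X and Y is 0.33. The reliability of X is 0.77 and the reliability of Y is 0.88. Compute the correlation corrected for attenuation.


r_corrected = rxy / sqrt(rxx * ryy)
= 0.33 / sqrt(0.77 * 0.88)
= 0.33 / sqrt(0.6776)
= 0.33 / 0.823165
r_corrected = 0.4009

0.4009


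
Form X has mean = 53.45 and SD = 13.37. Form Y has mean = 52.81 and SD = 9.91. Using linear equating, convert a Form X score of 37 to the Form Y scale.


slope = SD_Y / SD_X = 9.91 / 13.37 ~ 0.7412
intercept = mean_Y - slope * mean_X = 52.81 - (9.91 / 13.37) * 53.45 ~ 13.1922
Y = slope * X + intercept. To avoid rounding drift from the rounded slope/intercept, evaluate the equivalent form Y = mean_Y + SD_Y * (X - mean_X) / SD_X at full precision:
Y = 52.81 + 9.91 * (37 - 53.45) / 13.37
Y = 52.81 - 9.91 * 16.45 / 13.37
Y = 52.81 - 163.0195 / 13.37
Y = 52.81 - 12.1929
Y = 40.6171

40.6171


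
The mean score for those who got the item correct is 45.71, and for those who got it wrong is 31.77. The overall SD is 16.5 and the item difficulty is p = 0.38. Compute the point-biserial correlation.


q = 1 - p = 0.62
rpb = ((M1 - M0) / SD) * sqrt(p * q)
rpb = ((45.71 - 31.77) / 16.5) * sqrt(0.38 * 0.62)
rpb = 0.4101

0.4101


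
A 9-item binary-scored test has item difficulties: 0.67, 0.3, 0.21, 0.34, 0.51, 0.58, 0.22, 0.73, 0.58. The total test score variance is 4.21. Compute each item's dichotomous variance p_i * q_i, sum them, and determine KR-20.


For each item, compute p_i * q_i:
  Item 1: 0.67 * 0.33 = 0.2211
  Item 2: 0.3 * 0.7 = 0.21
  Item 3: 0.21 * 0.79 = 0.1659
  Item 4: 0.34 * 0.66 = 0.2244
  Item 5: 0.51 * 0.49 = 0.2499
  Item 6: 0.58 * 0.42 = 0.2436
  Item 7: 0.22 * 0.78 = 0.1716
  Item 8: 0.73 * 0.27 = 0.1971
  Item 9: 0.58 * 0.42 = 0.2436
Sum(p_i * q_i) = 0.2211 + 0.21 + 0.1659 + 0.2244 + 0.2499 + 0.2436 + 0.1716 + 0.1971 + 0.2436 = 1.9272
KR-20 = (k/(k-1)) * (1 - Sum(p_i*q_i) / Var_total)
= (9/8) * (1 - 1.9272/4.21)
= 1.125 * 0.5422
KR-20 = 0.61

0.61


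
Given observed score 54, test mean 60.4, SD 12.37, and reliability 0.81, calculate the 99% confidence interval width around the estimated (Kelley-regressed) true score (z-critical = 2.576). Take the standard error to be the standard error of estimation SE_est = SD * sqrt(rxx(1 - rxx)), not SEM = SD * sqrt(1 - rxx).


True score estimate = 0.81*54 + 0.19*60.4 = 55.216
SE_est = SD * sqrt(rxx * (1 - rxx)) = 12.37 * sqrt(0.81 * 0.19) = 12.37 * sqrt(0.1539) = 4.852762
CI = T_est +/- z * SE_est, so width = 2 * z * SE_est = 2 * 2.576 * 4.852762
Width = 25.0014

25.0014


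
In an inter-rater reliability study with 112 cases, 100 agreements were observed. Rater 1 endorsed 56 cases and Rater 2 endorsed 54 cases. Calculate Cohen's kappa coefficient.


P_o = 100/112 = 0.892857
P_e = (56*54 + 56*58) / 12544 = 0.5
kappa = (P_o - P_e) / (1 - P_e)
kappa = (0.892857 - 0.5) / (1 - 0.5)
kappa = 0.7857

0.7857


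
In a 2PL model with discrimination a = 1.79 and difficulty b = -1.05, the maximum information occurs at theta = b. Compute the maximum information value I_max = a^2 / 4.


For 2PL, max info at theta = b = -1.05
I_max = a^2 / 4 = 1.79^2 / 4
= 3.2041 / 4
I_max = 0.801

0.801


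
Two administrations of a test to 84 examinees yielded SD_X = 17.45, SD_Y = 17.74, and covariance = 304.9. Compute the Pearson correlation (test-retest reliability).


r = cov(X,Y) / (SD_X * SD_Y)
r = 304.9 / (17.45 * 17.74)
r = 304.9 / 309.563
r = 0.9849

0.9849


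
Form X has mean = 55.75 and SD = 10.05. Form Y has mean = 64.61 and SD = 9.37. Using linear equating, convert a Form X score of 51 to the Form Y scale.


slope = SD_Y / SD_X = 9.37 / 10.05 ~ 0.9323
intercept = mean_Y - slope * mean_X = 64.61 - (9.37 / 10.05) * 55.75 ~ 12.6321
Y = slope * X + intercept. To avoid rounding drift from the rounded slope/intercept, evaluate the equivalent form Y = mean_Y + SD_Y * (X - mean_X) / SD_X at full precision:
Y = 64.61 + 9.37 * (51 - 55.75) / 10.05
Y = 64.61 - 9.37 * 4.75 / 10.05
Y = 64.61 - 44.5075 / 10.05
Y = 64.61 - 4.4286
Y = 60.1814

60.1814


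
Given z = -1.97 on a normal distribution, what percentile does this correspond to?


CDF(z) = 0.5 * (1 + erf(z/sqrt(2)))
erf(-1.393) = -0.9512
CDF = 0.0244
Percentile rank = 0.0244 * 100 = 2.44

2.44


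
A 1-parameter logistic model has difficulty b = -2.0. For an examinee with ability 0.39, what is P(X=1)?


theta - b = 0.39 - -2.0 = 2.39
exp(-(theta - b)) = exp(-2.39) = 0.0916
P = 1 / (1 + 0.0916)
P = 0.9161

0.9161


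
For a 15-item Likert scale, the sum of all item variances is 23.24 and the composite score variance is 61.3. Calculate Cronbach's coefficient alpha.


alpha = (k/(k-1)) * (1 - sum(si^2)/s_total^2)
= (15/14) * (1 - 23.24/61.3)
alpha = 0.6652

0.6652


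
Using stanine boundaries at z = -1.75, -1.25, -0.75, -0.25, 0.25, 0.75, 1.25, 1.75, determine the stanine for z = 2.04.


Stanine boundaries: [-1.75, -1.25, -0.75, -0.25, 0.25, 0.75, 1.25, 1.75]
z = 2.04
Check each boundary:
  z >= -1.75 -> could be stanine 2
  z >= -1.25 -> could be stanine 3
  z >= -0.75 -> could be stanine 4
  z >= -0.25 -> could be stanine 5
  z >= 0.25 -> could be stanine 6
  z >= 0.75 -> could be stanine 7
  z >= 1.25 -> could be stanine 8
  z >= 1.75 -> could be stanine 9
Highest qualifying boundary gives stanine = 9

9


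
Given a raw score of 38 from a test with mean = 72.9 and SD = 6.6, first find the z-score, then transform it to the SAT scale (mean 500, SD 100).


z = (X - mean) / SD = (38 - 72.9) / 6.6
z = -34.9 / 6.6
z = -5.2879
SAT-scale = SAT = 500 + 100z
Carry z at full precision (z = -34.9 / 6.6) into the conversion:
SAT-scale = 500 + 100 * (-34.9 / 6.6) = 500 + -3490 / 6.6
SAT-scale = 500 + -528.7879
SAT-scale = -28.7879

-28.7879


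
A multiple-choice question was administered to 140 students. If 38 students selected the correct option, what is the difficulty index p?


Item difficulty p = number correct / total examinees
p = 38 / 140
p = 0.2714

0.2714


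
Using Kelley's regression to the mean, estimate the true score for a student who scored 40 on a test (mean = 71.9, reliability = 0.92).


T_est = rxx * X + (1 - rxx) * mean
T_est = 0.92 * 40 + 0.08 * 71.9
T_est = 36.8 + 5.752
T_est = 42.552

42.552


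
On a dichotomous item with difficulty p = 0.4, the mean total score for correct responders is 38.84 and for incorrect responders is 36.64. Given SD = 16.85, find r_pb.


q = 1 - p = 0.6
rpb = ((M1 - M0) / SD) * sqrt(p * q)
rpb = ((38.84 - 36.64) / 16.85) * sqrt(0.4 * 0.6)
rpb = 0.064

0.064


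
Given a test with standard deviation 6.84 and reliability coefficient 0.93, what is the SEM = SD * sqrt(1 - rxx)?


SEM = SD * sqrt(1 - rxx)
SEM = 6.84 * sqrt(1 - 0.93)
SEM = 6.84 * sqrt(0.07) = 6.84 * 0.264575
SEM = 1.8097

1.8097


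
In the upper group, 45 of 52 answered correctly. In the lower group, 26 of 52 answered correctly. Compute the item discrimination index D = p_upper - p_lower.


p_upper = 45/52 = 0.8654
p_lower = 26/52 = 0.5
D = 0.8654 - 0.5 = 0.3654

0.3654


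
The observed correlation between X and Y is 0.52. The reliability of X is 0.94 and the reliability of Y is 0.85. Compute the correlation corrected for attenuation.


r_corrected = rxy / sqrt(rxx * ryy)
= 0.52 / sqrt(0.94 * 0.85)
= 0.52 / sqrt(0.799)
= 0.52 / 0.893868
r_corrected = 0.5817

0.5817


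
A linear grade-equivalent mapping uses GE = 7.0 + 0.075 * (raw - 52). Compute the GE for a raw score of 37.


raw - median = 37 - 52 = -15
slope * diff = 0.075 * -15 = -1.125
GE = 7.0 + -1.125
GE = 5.875

5.875


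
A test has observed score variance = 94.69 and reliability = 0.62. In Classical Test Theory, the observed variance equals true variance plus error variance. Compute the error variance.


var_true = rxx * var_obs = 0.62 * 94.69 = 58.7078
var_error = var_obs - var_true
var_error = 94.69 - 58.7078
var_error = 35.9822

35.9822


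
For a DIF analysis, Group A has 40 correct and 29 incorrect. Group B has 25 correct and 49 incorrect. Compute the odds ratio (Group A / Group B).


Odds_A = 40/29 = 1.3793
Odds_B = 25/49 = 0.5102
OR = Odds_A / Odds_B = 1.3793 / 0.5102
Exactly, OR = (40 * 49) / (29 * 25) = 1960 / 725
OR = 2.7034

2.7034


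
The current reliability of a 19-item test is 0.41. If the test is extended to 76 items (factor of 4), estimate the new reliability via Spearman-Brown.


r_new = (n * rxx) / (1 + (n-1) * rxx)
r_new = (4 * 0.41) / (1 + 3 * 0.41)
r_new = 1.64 / 2.23
r_new = 0.7354

0.7354


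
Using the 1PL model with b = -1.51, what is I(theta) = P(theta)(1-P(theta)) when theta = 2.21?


P = 1/(1+exp(-(2.21--1.51))) = 0.9763
I = P*(1-P) = 0.9763 * 0.0237
I = 0.0231

0.0231


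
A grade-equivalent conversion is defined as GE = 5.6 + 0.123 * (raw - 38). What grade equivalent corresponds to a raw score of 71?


raw - median = 71 - 38 = 33
slope * diff = 0.123 * 33 = 4.059
GE = 5.6 + 4.059
GE = 9.659

9.659


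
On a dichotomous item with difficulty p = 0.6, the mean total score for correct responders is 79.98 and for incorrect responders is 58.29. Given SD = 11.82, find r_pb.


q = 1 - p = 0.4
rpb = ((M1 - M0) / SD) * sqrt(p * q)
rpb = ((79.98 - 58.29) / 11.82) * sqrt(0.6 * 0.4)
rpb = 0.899

0.899


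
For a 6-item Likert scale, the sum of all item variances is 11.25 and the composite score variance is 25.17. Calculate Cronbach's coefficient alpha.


alpha = (k/(k-1)) * (1 - sum(si^2)/s_total^2)
= (6/5) * (1 - 11.25/25.17)
alpha = 0.6636

0.6636


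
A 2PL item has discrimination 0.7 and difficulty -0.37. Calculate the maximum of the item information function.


For 2PL, max info at theta = b = -0.37
I_max = a^2 / 4 = 0.7^2 / 4
= 0.49 / 4
I_max = 0.1225

0.1225


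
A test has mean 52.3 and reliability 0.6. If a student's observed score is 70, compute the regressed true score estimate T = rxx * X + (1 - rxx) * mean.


T_est = rxx * X + (1 - rxx) * mean
T_est = 0.6 * 70 + 0.4 * 52.3
T_est = 42.0 + 20.92
T_est = 62.92

62.92


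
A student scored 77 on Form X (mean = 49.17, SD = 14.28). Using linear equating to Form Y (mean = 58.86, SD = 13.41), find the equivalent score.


slope = SD_Y / SD_X = 13.41 / 14.28 ~ 0.9391
intercept = mean_Y - slope * mean_X = 58.86 - (13.41 / 14.28) * 49.17 ~ 12.6857
Y = slope * X + intercept. To avoid rounding drift from the rounded slope/intercept, evaluate the equivalent form Y = mean_Y + SD_Y * (X - mean_X) / SD_X at full precision:
Y = 58.86 + 13.41 * (77 - 49.17) / 14.28
Y = 58.86 + 13.41 * 27.83 / 14.28
Y = 58.86 + 373.2003 / 14.28
Y = 58.86 + 26.1345
Y = 84.9945

84.9945


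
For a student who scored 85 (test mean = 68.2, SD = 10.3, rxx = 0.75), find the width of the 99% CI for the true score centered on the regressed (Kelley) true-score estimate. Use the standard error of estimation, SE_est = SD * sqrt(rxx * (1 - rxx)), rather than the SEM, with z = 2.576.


True score estimate = 0.75*85 + 0.25*68.2 = 80.8
SE_est = SD * sqrt(rxx * (1 - rxx)) = 10.3 * sqrt(0.75 * 0.25) = 10.3 * sqrt(0.1875) = 4.460031
CI = T_est +/- z * SE_est, so width = 2 * z * SE_est = 2 * 2.576 * 4.460031
Width = 22.9781

22.9781


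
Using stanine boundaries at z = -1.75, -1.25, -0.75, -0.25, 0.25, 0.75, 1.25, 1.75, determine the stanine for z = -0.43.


Stanine boundaries: [-1.75, -1.25, -0.75, -0.25, 0.25, 0.75, 1.25, 1.75]
z = -0.43
Check each boundary:
  z >= -1.75 -> could be stanine 2
  z >= -1.25 -> could be stanine 3
  z >= -0.75 -> could be stanine 4
  z < -0.25
  z < 0.25
  z < 0.75
  z < 1.25
  z < 1.75
Highest qualifying boundary gives stanine = 4

4


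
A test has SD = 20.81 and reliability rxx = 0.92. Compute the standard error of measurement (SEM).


SEM = SD * sqrt(1 - rxx)
SEM = 20.81 * sqrt(1 - 0.92)
SEM = 20.81 * sqrt(0.08) = 20.81 * 0.282843
SEM = 5.886

5.886


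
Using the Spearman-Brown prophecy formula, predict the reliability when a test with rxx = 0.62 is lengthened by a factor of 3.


r_new = (n * rxx) / (1 + (n-1) * rxx)
r_new = (3 * 0.62) / (1 + 2 * 0.62)
r_new = 1.86 / 2.24
r_new = 0.8304

0.8304


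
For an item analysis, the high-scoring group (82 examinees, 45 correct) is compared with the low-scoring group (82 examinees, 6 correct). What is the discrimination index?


p_upper = 45/82 = 0.5488
p_lower = 6/82 = 0.0732
D = 0.5488 - 0.0732 = 0.4756

0.4756


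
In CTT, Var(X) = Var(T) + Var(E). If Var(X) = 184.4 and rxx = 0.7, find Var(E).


var_true = rxx * var_obs = 0.7 * 184.4 = 129.08
var_error = var_obs - var_true
var_error = 184.4 - 129.08
var_error = 55.32

55.32


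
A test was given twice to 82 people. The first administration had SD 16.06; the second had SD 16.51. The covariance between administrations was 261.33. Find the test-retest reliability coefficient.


r = cov(X,Y) / (SD_X * SD_Y)
r = 261.33 / (16.06 * 16.51)
r = 261.33 / 265.1506
r = 0.9856

0.9856


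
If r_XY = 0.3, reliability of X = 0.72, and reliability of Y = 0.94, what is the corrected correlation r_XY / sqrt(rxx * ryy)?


r_corrected = rxy / sqrt(rxx * ryy)
= 0.3 / sqrt(0.72 * 0.94)
= 0.3 / sqrt(0.6768)
= 0.3 / 0.822679
r_corrected = 0.3647

0.3647


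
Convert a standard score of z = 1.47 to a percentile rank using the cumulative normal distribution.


CDF(z) = 0.5 * (1 + erf(z/sqrt(2)))
erf(1.0394) = 0.8584
CDF = 0.9292
Percentile rank = 0.9292 * 100 = 92.92

92.92


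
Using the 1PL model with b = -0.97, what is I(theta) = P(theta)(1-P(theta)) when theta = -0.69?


P = 1/(1+exp(-(-0.69--0.97))) = 0.5695
I = P*(1-P) = 0.5695 * 0.4305
I = 0.2452

0.2452


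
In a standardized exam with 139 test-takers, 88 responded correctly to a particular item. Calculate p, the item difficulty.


Item difficulty p = number correct / total examinees
p = 88 / 139
p = 0.6331

0.6331


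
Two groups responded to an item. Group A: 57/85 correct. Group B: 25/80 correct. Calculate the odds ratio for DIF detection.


Odds_A = 57/28 = 2.0357
Odds_B = 25/55 = 0.4545
OR = Odds_A / Odds_B = 2.0357 / 0.4545
Exactly, OR = (57 * 55) / (28 * 25) = 3135 / 700
OR = 4.4786

4.4786


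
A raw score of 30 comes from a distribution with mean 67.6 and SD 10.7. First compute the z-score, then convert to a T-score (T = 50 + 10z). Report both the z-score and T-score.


z = (X - mean) / SD = (30 - 67.6) / 10.7
z = -37.6 / 10.7
z = -3.514
T-score = T = 50 + 10z
Carry z at full precision (z = -37.6 / 10.7) into the conversion:
T-score = 50 + 10 * (-37.6 / 10.7) = 50 + -376 / 10.7
T-score = 50 + -35.1402
T-score = 14.8598

14.8598


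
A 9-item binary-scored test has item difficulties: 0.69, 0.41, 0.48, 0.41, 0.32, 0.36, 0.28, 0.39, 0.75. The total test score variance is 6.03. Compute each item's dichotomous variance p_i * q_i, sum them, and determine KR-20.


For each item, compute p_i * q_i:
  Item 1: 0.69 * 0.31 = 0.2139
  Item 2: 0.41 * 0.59 = 0.2419
  Item 3: 0.48 * 0.52 = 0.2496
  Item 4: 0.41 * 0.59 = 0.2419
  Item 5: 0.32 * 0.68 = 0.2176
  Item 6: 0.36 * 0.64 = 0.2304
  Item 7: 0.28 * 0.72 = 0.2016
  Item 8: 0.39 * 0.61 = 0.2379
  Item 9: 0.75 * 0.25 = 0.1875
Sum(p_i * q_i) = 0.2139 + 0.2419 + 0.2496 + 0.2419 + 0.2176 + 0.2304 + 0.2016 + 0.2379 + 0.1875 = 2.0223
KR-20 = (k/(k-1)) * (1 - Sum(p_i*q_i) / Var_total)
= (9/8) * (1 - 2.0223/6.03)
= 1.125 * 0.6646
KR-20 = 0.7477

0.7477


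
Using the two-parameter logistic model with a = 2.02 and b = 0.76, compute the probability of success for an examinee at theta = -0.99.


a*(theta - b) = 2.02 * (-0.99 - 0.76) = -3.535
exp(--3.535) = 34.295
P = 1 / (1 + 34.295)
P = 0.0283

0.0283


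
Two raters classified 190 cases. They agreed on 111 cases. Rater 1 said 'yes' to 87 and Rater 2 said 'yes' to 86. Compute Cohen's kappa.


P_o = 111/190 = 0.584211
P_e = (87*86 + 103*104) / 36100 = 0.503989
kappa = (P_o - P_e) / (1 - P_e)
kappa = (0.584211 - 0.503989) / (1 - 0.503989)
kappa = 0.1617

0.1617


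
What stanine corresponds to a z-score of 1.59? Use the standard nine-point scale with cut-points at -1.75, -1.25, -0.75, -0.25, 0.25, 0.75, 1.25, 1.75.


Stanine boundaries: [-1.75, -1.25, -0.75, -0.25, 0.25, 0.75, 1.25, 1.75]
z = 1.59
Check each boundary:
  z >= -1.75 -> could be stanine 2
  z >= -1.25 -> could be stanine 3
  z >= -0.75 -> could be stanine 4
  z >= -0.25 -> could be stanine 5
  z >= 0.25 -> could be stanine 6
  z >= 0.75 -> could be stanine 7
  z >= 1.25 -> could be stanine 8
  z < 1.75
Highest qualifying boundary gives stanine = 8

8


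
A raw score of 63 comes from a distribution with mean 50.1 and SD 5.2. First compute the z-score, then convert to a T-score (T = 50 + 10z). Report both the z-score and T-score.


z = (X - mean) / SD = (63 - 50.1) / 5.2
z = 12.9 / 5.2
z = 2.4808
T-score = T = 50 + 10z
Carry z at full precision (z = 12.9 / 5.2) into the conversion:
T-score = 50 + 10 * (12.9 / 5.2) = 50 + 129 / 5.2
T-score = 50 + 24.8077
T-score = 74.8077

74.8077


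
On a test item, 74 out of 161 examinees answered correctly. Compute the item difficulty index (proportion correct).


Item difficulty p = number correct / total examinees
p = 74 / 161
p = 0.4596

0.4596


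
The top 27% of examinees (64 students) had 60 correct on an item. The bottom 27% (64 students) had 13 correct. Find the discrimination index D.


p_upper = 60/64 = 0.9375
p_lower = 13/64 = 0.2031
D = 0.9375 - 0.2031 = 0.7344

0.7344


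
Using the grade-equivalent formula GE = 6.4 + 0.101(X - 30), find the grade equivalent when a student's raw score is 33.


raw - median = 33 - 30 = 3
slope * diff = 0.101 * 3 = 0.303
GE = 6.4 + 0.303
GE = 6.703

6.703


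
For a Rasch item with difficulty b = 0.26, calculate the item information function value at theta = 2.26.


P = 1/(1+exp(-(2.26-0.26))) = 0.8808
I = P*(1-P) = 0.8808 * 0.1192
I = 0.105

0.105


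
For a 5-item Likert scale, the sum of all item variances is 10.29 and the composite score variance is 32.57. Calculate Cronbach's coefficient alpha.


alpha = (k/(k-1)) * (1 - sum(si^2)/s_total^2)
= (5/4) * (1 - 10.29/32.57)
alpha = 0.8551

0.8551


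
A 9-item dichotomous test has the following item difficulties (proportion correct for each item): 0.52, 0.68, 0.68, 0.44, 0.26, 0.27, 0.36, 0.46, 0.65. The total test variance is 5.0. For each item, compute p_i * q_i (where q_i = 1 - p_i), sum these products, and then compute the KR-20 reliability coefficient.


For each item, compute p_i * q_i:
  Item 1: 0.52 * 0.48 = 0.2496
  Item 2: 0.68 * 0.32 = 0.2176
  Item 3: 0.68 * 0.32 = 0.2176
  Item 4: 0.44 * 0.56 = 0.2464
  Item 5: 0.26 * 0.74 = 0.1924
  Item 6: 0.27 * 0.73 = 0.1971
  Item 7: 0.36 * 0.64 = 0.2304
  Item 8: 0.46 * 0.54 = 0.2484
  Item 9: 0.65 * 0.35 = 0.2275
Sum(p_i * q_i) = 0.2496 + 0.2176 + 0.2176 + 0.2464 + 0.1924 + 0.1971 + 0.2304 + 0.2484 + 0.2275 = 2.027
KR-20 = (k/(k-1)) * (1 - Sum(p_i*q_i) / Var_total)
= (9/8) * (1 - 2.027/5.0)
= 1.125 * 0.5946
KR-20 = 0.6689

0.6689


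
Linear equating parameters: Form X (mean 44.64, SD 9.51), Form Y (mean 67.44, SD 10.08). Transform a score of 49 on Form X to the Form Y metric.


slope = SD_Y / SD_X = 10.08 / 9.51 ~ 1.0599
intercept = mean_Y - slope * mean_X = 67.44 - (10.08 / 9.51) * 44.64 ~ 20.1244
Y = slope * X + intercept. To avoid rounding drift from the rounded slope/intercept, evaluate the equivalent form Y = mean_Y + SD_Y * (X - mean_X) / SD_X at full precision:
Y = 67.44 + 10.08 * (49 - 44.64) / 9.51
Y = 67.44 + 10.08 * 4.36 / 9.51
Y = 67.44 + 43.9488 / 9.51
Y = 67.44 + 4.6213
Y = 72.0613

72.0613


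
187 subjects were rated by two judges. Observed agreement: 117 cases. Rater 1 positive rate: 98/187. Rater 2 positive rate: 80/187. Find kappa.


P_o = 117/187 = 0.625668
P_e = (98*80 + 89*107) / 34969 = 0.496525
kappa = (P_o - P_e) / (1 - P_e)
kappa = (0.625668 - 0.496525) / (1 - 0.496525)
kappa = 0.2565

0.2565


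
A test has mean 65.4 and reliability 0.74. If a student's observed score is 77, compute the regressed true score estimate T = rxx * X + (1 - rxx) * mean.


T_est = rxx * X + (1 - rxx) * mean
T_est = 0.74 * 77 + 0.26 * 65.4
T_est = 56.98 + 17.004
T_est = 73.984

73.984


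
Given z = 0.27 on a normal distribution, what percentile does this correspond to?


CDF(z) = 0.5 * (1 + erf(z/sqrt(2)))
erf(0.1909) = 0.2128
CDF = 0.6064
Percentile rank = 0.6064 * 100 = 60.64

60.64


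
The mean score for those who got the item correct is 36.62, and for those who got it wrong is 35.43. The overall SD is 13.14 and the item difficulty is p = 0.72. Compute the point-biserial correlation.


q = 1 - p = 0.28
rpb = ((M1 - M0) / SD) * sqrt(p * q)
rpb = ((36.62 - 35.43) / 13.14) * sqrt(0.72 * 0.28)
rpb = 0.0407

0.0407


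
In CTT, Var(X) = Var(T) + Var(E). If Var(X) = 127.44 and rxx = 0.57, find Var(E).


var_true = rxx * var_obs = 0.57 * 127.44 = 72.6408
var_error = var_obs - var_true
var_error = 127.44 - 72.6408
var_error = 54.7992

54.7992


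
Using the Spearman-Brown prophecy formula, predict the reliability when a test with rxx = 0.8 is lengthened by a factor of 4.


r_new = (n * rxx) / (1 + (n-1) * rxx)
r_new = (4 * 0.8) / (1 + 3 * 0.8)
r_new = 3.2 / 3.4
r_new = 0.9412

0.9412


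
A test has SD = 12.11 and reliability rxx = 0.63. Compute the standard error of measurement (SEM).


SEM = SD * sqrt(1 - rxx)
SEM = 12.11 * sqrt(1 - 0.63)
SEM = 12.11 * sqrt(0.37) = 12.11 * 0.608276
SEM = 7.3662

7.3662


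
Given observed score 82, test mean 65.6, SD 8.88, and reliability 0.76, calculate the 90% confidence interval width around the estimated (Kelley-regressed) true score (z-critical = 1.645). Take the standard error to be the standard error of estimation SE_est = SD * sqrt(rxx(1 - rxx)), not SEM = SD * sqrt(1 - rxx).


True score estimate = 0.76*82 + 0.24*65.6 = 78.064
SE_est = SD * sqrt(rxx * (1 - rxx)) = 8.88 * sqrt(0.76 * 0.24) = 8.88 * sqrt(0.1824) = 3.792498
CI = T_est +/- z * SE_est, so width = 2 * z * SE_est = 2 * 1.645 * 3.792498
Width = 12.4773

12.4773


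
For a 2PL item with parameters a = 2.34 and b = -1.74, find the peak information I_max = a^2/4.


For 2PL, max info at theta = b = -1.74
I_max = a^2 / 4 = 2.34^2 / 4
= 5.4756 / 4
I_max = 1.3689

1.3689


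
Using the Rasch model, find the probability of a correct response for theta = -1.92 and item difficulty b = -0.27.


theta - b = -1.92 - -0.27 = -1.65
exp(-(theta - b)) = exp(1.65) = 5.207
P = 1 / (1 + 5.207)
P = 0.1611

0.1611


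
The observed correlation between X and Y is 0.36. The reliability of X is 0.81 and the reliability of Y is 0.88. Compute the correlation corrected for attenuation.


r_corrected = rxy / sqrt(rxx * ryy)
= 0.36 / sqrt(0.81 * 0.88)
= 0.36 / sqrt(0.7128)
= 0.36 / 0.844275
r_corrected = 0.4264

0.4264


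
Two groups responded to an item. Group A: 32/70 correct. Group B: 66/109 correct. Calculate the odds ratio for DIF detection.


Odds_A = 32/38 = 0.8421
Odds_B = 66/43 = 1.5349
OR = Odds_A / Odds_B = 0.8421 / 1.5349
Exactly, OR = (32 * 43) / (38 * 66) = 1376 / 2508
OR = 0.5486

0.5486


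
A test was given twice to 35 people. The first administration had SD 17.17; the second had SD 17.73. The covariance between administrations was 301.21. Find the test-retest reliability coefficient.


r = cov(X,Y) / (SD_X * SD_Y)
r = 301.21 / (17.17 * 17.73)
r = 301.21 / 304.4241
r = 0.9894

0.9894


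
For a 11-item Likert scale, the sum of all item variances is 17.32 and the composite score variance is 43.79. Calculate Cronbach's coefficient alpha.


alpha = (k/(k-1)) * (1 - sum(si^2)/s_total^2)
= (11/10) * (1 - 17.32/43.79)
alpha = 0.6649

0.6649


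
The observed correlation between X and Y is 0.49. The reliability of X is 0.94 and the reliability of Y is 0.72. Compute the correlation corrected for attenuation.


r_corrected = rxy / sqrt(rxx * ryy)
= 0.49 / sqrt(0.94 * 0.72)
= 0.49 / sqrt(0.6768)
= 0.49 / 0.822679
r_corrected = 0.5956

0.5956


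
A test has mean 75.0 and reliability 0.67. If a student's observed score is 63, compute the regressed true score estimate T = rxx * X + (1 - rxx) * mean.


T_est = rxx * X + (1 - rxx) * mean
T_est = 0.67 * 63 + 0.33 * 75.0
T_est = 42.21 + 24.75
T_est = 66.96

66.96


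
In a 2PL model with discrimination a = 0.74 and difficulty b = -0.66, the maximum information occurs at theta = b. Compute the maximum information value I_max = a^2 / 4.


For 2PL, max info at theta = b = -0.66
I_max = a^2 / 4 = 0.74^2 / 4
= 0.5476 / 4
I_max = 0.1369

0.1369


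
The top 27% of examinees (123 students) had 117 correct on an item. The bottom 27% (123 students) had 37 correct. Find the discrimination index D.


p_upper = 117/123 = 0.9512
p_lower = 37/123 = 0.3008
D = 0.9512 - 0.3008 = 0.6504

0.6504


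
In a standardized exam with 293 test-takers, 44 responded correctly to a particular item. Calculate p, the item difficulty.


Item difficulty p = number correct / total examinees
p = 44 / 293
p = 0.1502

0.1502


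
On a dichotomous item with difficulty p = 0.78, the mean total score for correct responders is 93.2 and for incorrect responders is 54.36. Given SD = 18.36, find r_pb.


q = 1 - p = 0.22
rpb = ((M1 - M0) / SD) * sqrt(p * q)
rpb = ((93.2 - 54.36) / 18.36) * sqrt(0.78 * 0.22)
rpb = 0.8763

0.8763


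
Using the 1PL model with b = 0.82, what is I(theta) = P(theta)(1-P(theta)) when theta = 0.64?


P = 1/(1+exp(-(0.64-0.82))) = 0.4551
I = P*(1-P) = 0.4551 * 0.5449
I = 0.248

0.248


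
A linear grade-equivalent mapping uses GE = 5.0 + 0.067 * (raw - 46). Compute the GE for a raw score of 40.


raw - median = 40 - 46 = -6
slope * diff = 0.067 * -6 = -0.402
GE = 5.0 + -0.402
GE = 4.598

4.598


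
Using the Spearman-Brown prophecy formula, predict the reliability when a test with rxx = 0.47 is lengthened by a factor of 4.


r_new = (n * rxx) / (1 + (n-1) * rxx)
r_new = (4 * 0.47) / (1 + 3 * 0.47)
r_new = 1.88 / 2.41
r_new = 0.7801

0.7801


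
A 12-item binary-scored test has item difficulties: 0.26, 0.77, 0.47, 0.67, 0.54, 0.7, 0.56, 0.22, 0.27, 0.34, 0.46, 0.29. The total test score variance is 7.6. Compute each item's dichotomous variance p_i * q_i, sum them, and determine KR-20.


For each item, compute p_i * q_i:
  Item 1: 0.26 * 0.74 = 0.1924
  Item 2: 0.77 * 0.23 = 0.1771
  Item 3: 0.47 * 0.53 = 0.2491
  Item 4: 0.67 * 0.33 = 0.2211
  Item 5: 0.54 * 0.46 = 0.2484
  Item 6: 0.7 * 0.3 = 0.21
  Item 7: 0.56 * 0.44 = 0.2464
  Item 8: 0.22 * 0.78 = 0.1716
  Item 9: 0.27 * 0.73 = 0.1971
  Item 10: 0.34 * 0.66 = 0.2244
  Item 11: 0.46 * 0.54 = 0.2484
  Item 12: 0.29 * 0.71 = 0.2059
Sum(p_i * q_i) = 0.1924 + 0.1771 + 0.2491 + 0.2211 + 0.2484 + 0.21 + 0.2464 + 0.1716 + 0.1971 + 0.2244 + 0.2484 + 0.2059 = 2.5919
KR-20 = (k/(k-1)) * (1 - Sum(p_i*q_i) / Var_total)
= (12/11) * (1 - 2.5919/7.6)
= 1.0909 * 0.659
KR-20 = 0.7189

0.7189


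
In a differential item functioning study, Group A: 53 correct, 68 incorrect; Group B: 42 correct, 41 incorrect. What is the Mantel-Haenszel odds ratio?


Odds_A = 53/68 = 0.7794
Odds_B = 42/41 = 1.0244
OR = Odds_A / Odds_B = 0.7794 / 1.0244
Exactly, OR = (53 * 41) / (68 * 42) = 2173 / 2856
OR = 0.7609

0.7609


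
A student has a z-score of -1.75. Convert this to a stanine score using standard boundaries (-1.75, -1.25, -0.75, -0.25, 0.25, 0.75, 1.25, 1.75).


Stanine boundaries: [-1.75, -1.25, -0.75, -0.25, 0.25, 0.75, 1.25, 1.75]
z = -1.75
Check each boundary:
  z >= -1.75 -> could be stanine 2
  z < -1.25
  z < -0.75
  z < -0.25
  z < 0.25
  z < 0.75
  z < 1.25
  z < 1.75
Highest qualifying boundary gives stanine = 2

2
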